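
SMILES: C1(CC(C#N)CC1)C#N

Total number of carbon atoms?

The symbol for carbon appears 7 times in the SMILES.

7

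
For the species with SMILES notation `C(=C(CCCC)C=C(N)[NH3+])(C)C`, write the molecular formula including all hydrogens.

Heavy atoms from the SMILES: 10 C, 2 N.
Implicit hydrogens by atom environment:
  3 × C: 3 H each → 9
  3 × C: 2 H each → 6
  3 × C: no H
  1 × C: 1 H
  1 × N (charge +1): 3 H
  1 × N: 2 H
  Total hydrogens = 21.
Net charge +1.
Molecular formula: C10H21N2+

C10H21N2+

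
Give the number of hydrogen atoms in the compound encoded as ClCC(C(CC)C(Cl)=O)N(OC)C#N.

Hydrogens are implicit in SMILES; fill each atom to its normal valence:
  2 × C: 3 H each → 6
  2 × C: 2 H each → 4
  2 × C: 1 H each → 2
  2 × C: no H
  2 × Cl: no H
  2 × N: no H
  2 × O: no H
  Total hydrogens = 12.

12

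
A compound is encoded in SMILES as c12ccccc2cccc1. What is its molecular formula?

Heavy atoms from the SMILES: 10 C.
Implicit hydrogens by atom environment:
  8 × C (aromatic): 1 H each → 8
  2 × C (aromatic): no H
  Total hydrogens = 8.
Molecular formula: C10H8

C10H8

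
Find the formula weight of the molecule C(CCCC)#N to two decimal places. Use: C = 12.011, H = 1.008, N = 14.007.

83.13

Molecular formula: C5H9N.
M = 5×12.011 + 9×1.008 + 1×14.007 = 83.13 g/mol.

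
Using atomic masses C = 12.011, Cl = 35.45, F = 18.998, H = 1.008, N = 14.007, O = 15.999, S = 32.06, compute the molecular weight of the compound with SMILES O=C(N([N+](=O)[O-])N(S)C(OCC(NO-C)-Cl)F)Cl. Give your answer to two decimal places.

Molecular formula: C5H9Cl2FN4O5S.
M = 5×12.011 + 2×35.45 + 1×18.998 + 9×1.008 + 4×14.007 + 5×15.999 + 1×32.06 = 327.11 g/mol.

327.11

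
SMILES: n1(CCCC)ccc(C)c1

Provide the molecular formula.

C9H15N

Heavy atoms from the SMILES: 9 C, 1 N.
Implicit hydrogens by atom environment:
  3 × C: 2 H each → 6
  3 × C (aromatic): 1 H each → 3
  2 × C: 3 H each → 6
  1 × C (aromatic): no H
  1 × N (aromatic): no H
  Total hydrogens = 15.
Molecular formula: C9H15N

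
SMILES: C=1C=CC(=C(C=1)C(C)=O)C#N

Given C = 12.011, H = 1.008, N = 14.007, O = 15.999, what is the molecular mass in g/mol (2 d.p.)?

Molecular formula: C9H7NO.
M = 9×12.011 + 7×1.008 + 1×14.007 + 1×15.999 = 145.16 g/mol.

145.16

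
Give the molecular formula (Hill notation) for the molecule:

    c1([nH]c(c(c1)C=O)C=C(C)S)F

Heavy atoms from the SMILES: 8 C, 1 F, 1 N, 1 O, 1 S.
Implicit hydrogens by atom environment:
  3 × C (aromatic): no H
  2 × C: 1 H each → 2
  1 × C: 3 H
  1 × C (aromatic): 1 H
  1 × C: no H
  1 × F: no H
  1 × N (aromatic): 1 H
  1 × O: no H
  1 × S: 1 H
  Total hydrogens = 8.
Molecular formula: C8H8FNOS

C8H8FNOS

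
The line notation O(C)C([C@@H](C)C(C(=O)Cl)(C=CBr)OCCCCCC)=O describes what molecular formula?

C14H22BrClO4

Heavy atoms from the SMILES: 1 Br, 14 C, 1 Cl, 4 O.
Implicit hydrogens by atom environment:
  5 × C: 2 H each → 10
  4 × O: no H
  3 × C: 3 H each → 9
  3 × C: 1 H each → 3
  3 × C: no H
  1 × Br: no H
  1 × Cl: no H
  Total hydrogens = 22.
Molecular formula: C14H22BrClO4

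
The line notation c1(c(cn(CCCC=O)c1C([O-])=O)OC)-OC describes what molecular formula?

Heavy atoms from the SMILES: 11 C, 1 N, 5 O.
Implicit hydrogens by atom environment:
  4 × O: no H
  3 × C: 2 H each → 6
  3 × C (aromatic): no H
  2 × C: 3 H each → 6
  1 × C (aromatic): 1 H
  1 × C: 1 H
  1 × C: no H
  1 × N (aromatic): no H
  1 × O (charge -1): no H
  Total hydrogens = 14.
Net charge -1.
Molecular formula: C11H14NO5-

C11H14NO5-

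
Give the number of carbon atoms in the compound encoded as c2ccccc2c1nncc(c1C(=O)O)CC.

13

The symbol for carbon appears 13 times in the SMILES. Lowercase c denotes aromatic carbon and counts toward C.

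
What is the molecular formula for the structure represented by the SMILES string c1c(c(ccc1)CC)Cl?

Heavy atoms from the SMILES: 8 C, 1 Cl.
Implicit hydrogens by atom environment:
  4 × C (aromatic): 1 H each → 4
  2 × C (aromatic): no H
  1 × C: 3 H
  1 × C: 2 H
  1 × Cl: no H
  Total hydrogens = 9.
Molecular formula: C8H9Cl

C8H9Cl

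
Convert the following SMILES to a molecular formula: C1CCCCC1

C6H12

Heavy atoms from the SMILES: 6 C.
Implicit hydrogens by atom environment:
  6 × C: 2 H each → 12
  Total hydrogens = 12.
Molecular formula: C6H12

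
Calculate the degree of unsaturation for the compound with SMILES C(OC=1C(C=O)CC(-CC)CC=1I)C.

3

Molecular formula from the SMILES: C11H17IO2.
DoU = (2C + 2 + N − H − X)/2 = (2·11 + 2 + 0 − 17 − 1)/2 = 6/2 = 3.
(Structurally: 1 ring(s) + 2 π bond(s) = 3.)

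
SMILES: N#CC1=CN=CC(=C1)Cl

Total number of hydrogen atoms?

Hydrogens are implicit in SMILES; fill each atom to its normal valence:
  3 × C (aromatic): 1 H each → 3
  2 × C (aromatic): no H
  1 × C: no H
  1 × Cl: no H
  1 × N (aromatic): no H
  1 × N: no H
  Total hydrogens = 3.

3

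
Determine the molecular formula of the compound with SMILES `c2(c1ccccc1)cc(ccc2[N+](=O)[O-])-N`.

C12H10N2O2

Heavy atoms from the SMILES: 12 C, 2 N, 2 O.
Implicit hydrogens by atom environment:
  8 × C (aromatic): 1 H each → 8
  4 × C (aromatic): no H
  1 × N: 2 H
  1 × N (charge +1): no H
  1 × O: no H
  1 × O (charge -1): no H
  Total hydrogens = 10.
Molecular formula: C12H10N2O2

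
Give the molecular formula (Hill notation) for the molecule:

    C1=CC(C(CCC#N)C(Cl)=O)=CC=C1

C11H10ClNO

Heavy atoms from the SMILES: 11 C, 1 Cl, 1 N, 1 O.
Implicit hydrogens by atom environment:
  5 × C (aromatic): 1 H each → 5
  2 × C: 2 H each → 4
  2 × C: no H
  1 × C: 1 H
  1 × C (aromatic): no H
  1 × Cl: no H
  1 × N: no H
  1 × O: no H
  Total hydrogens = 10.
Molecular formula: C11H10ClNO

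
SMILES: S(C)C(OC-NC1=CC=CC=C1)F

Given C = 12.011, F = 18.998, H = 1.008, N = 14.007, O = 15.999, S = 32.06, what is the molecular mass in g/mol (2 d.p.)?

Molecular formula: C9H12FNOS.
M = 9×12.011 + 1×18.998 + 12×1.008 + 1×14.007 + 1×15.999 + 1×32.06 = 201.26 g/mol.

201.26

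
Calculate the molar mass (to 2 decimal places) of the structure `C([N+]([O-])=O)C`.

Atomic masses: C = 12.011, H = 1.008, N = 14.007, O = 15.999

Molecular formula: C2H5NO2.
M = 2×12.011 + 5×1.008 + 1×14.007 + 2×15.999 = 75.07 g/mol.

75.07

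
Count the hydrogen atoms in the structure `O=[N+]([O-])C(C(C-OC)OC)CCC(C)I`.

Hydrogens are implicit in SMILES; fill each atom to its normal valence:
  3 × C: 3 H each → 9
  3 × C: 2 H each → 6
  3 × C: 1 H each → 3
  3 × O: no H
  1 × I: no H
  1 × N (charge +1): no H
  1 × O (charge -1): no H
  Total hydrogens = 18.

18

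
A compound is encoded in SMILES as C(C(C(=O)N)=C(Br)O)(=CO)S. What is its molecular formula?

Heavy atoms from the SMILES: 1 Br, 5 C, 1 N, 3 O, 1 S.
Implicit hydrogens by atom environment:
  4 × C: no H
  2 × O: 1 H each → 2
  1 × Br: no H
  1 × C: 1 H
  1 × N: 2 H
  1 × O: no H
  1 × S: 1 H
  Total hydrogens = 6.
Molecular formula: C5H6BrNO3S

C5H6BrNO3S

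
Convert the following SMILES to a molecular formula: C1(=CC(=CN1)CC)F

Heavy atoms from the SMILES: 6 C, 1 F, 1 N.
Implicit hydrogens by atom environment:
  2 × C (aromatic): 1 H each → 2
  2 × C (aromatic): no H
  1 × C: 3 H
  1 × C: 2 H
  1 × F: no H
  1 × N (aromatic): 1 H
  Total hydrogens = 8.
Molecular formula: C6H8FN

C6H8FN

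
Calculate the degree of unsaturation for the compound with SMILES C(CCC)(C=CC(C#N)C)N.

3

Molecular formula from the SMILES: C9H16N2.
DoU = (2C + 2 + N − H − X)/2 = (2·9 + 2 + 2 − 16 − 0)/2 = 6/2 = 3.
(Structurally: 0 ring(s) + 3 π bond(s) = 3.)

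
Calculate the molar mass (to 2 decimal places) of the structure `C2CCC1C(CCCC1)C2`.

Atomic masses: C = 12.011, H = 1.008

Molecular formula: C10H18.
M = 10×12.011 + 18×1.008 = 138.25 g/mol.

138.25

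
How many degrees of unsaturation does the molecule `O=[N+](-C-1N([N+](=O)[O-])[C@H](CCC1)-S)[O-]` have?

3

Molecular formula from the SMILES: C5H9N3O4S.
DoU = (2C + 2 + N − H − X)/2 = (2·5 + 2 + 3 − 9 − 0)/2 = 6/2 = 3.
(Structurally: 1 ring(s) + 2 π bond(s) = 3.)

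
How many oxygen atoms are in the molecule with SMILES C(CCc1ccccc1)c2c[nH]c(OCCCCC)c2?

1

The symbol for oxygen appears 1 time in the SMILES.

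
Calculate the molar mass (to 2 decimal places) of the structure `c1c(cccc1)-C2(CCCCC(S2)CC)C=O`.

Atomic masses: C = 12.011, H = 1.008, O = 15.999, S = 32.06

248.38

Molecular formula: C15H20OS.
M = 15×12.011 + 20×1.008 + 1×15.999 + 1×32.06 = 248.38 g/mol.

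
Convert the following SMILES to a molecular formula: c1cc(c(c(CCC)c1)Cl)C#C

Heavy atoms from the SMILES: 11 C, 1 Cl.
Implicit hydrogens by atom environment:
  3 × C (aromatic): 1 H each → 3
  3 × C (aromatic): no H
  2 × C: 2 H each → 4
  1 × C: 3 H
  1 × C: 1 H
  1 × C: no H
  1 × Cl: no H
  Total hydrogens = 11.
Molecular formula: C11H11Cl

C11H11Cl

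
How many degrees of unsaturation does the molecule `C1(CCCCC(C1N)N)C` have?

1

Molecular formula from the SMILES: C8H18N2.
DoU = (2C + 2 + N − H − X)/2 = (2·8 + 2 + 2 − 18 − 0)/2 = 2/2 = 1.
(Structurally: 1 ring(s) + 0 π bond(s) = 1.)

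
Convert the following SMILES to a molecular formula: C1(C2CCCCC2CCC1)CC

Heavy atoms from the SMILES: 12 C.
Implicit hydrogens by atom environment:
  8 × C: 2 H each → 16
  3 × C: 1 H each → 3
  1 × C: 3 H
  Total hydrogens = 22.
Molecular formula: C12H22

C12H22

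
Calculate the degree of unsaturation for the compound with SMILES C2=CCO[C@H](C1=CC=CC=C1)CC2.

6

Molecular formula from the SMILES: C12H14O.
DoU = (2C + 2 + N − H − X)/2 = (2·12 + 2 + 0 − 14 − 0)/2 = 12/2 = 6.
(Structurally: 2 ring(s) + 4 π bond(s) = 6.)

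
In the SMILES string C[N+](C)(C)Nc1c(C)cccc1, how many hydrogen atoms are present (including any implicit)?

Hydrogens are implicit in SMILES; fill each atom to its normal valence:
  4 × C: 3 H each → 12
  4 × C (aromatic): 1 H each → 4
  2 × C (aromatic): no H
  1 × N: 1 H
  1 × N (charge +1): no H
  Total hydrogens = 17.

17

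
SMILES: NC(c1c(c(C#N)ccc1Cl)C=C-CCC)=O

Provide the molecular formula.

C13H13ClN2O

Heavy atoms from the SMILES: 13 C, 1 Cl, 2 N, 1 O.
Implicit hydrogens by atom environment:
  4 × C (aromatic): no H
  2 × C: 2 H each → 4
  2 × C (aromatic): 1 H each → 2
  2 × C: 1 H each → 2
  2 × C: no H
  1 × C: 3 H
  1 × Cl: no H
  1 × N: 2 H
  1 × N: no H
  1 × O: no H
  Total hydrogens = 13.
Molecular formula: C13H13ClN2O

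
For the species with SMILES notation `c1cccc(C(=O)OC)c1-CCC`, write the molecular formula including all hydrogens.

C11H14O2

Heavy atoms from the SMILES: 11 C, 2 O.
Implicit hydrogens by atom environment:
  4 × C (aromatic): 1 H each → 4
  2 × C: 3 H each → 6
  2 × C: 2 H each → 4
  2 × C (aromatic): no H
  2 × O: no H
  1 × C: no H
  Total hydrogens = 14.
Molecular formula: C11H14O2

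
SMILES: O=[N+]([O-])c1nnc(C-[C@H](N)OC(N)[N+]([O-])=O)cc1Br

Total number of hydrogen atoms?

9

Hydrogens are implicit in SMILES; fill each atom to its normal valence:
  3 × C (aromatic): no H
  3 × O: no H
  2 × C: 1 H each → 2
  2 × N: 2 H each → 4
  2 × N (aromatic): no H
  2 × N (charge +1): no H
  2 × O (charge -1): no H
  1 × Br: no H
  1 × C: 2 H
  1 × C (aromatic): 1 H
  Total hydrogens = 9.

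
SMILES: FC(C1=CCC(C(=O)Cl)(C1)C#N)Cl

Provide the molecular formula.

C8H6Cl2FNO

Heavy atoms from the SMILES: 8 C, 2 Cl, 1 F, 1 N, 1 O.
Implicit hydrogens by atom environment:
  4 × C: no H
  2 × C: 2 H each → 4
  2 × C: 1 H each → 2
  2 × Cl: no H
  1 × F: no H
  1 × N: no H
  1 × O: no H
  Total hydrogens = 6.
Molecular formula: C8H6Cl2FNO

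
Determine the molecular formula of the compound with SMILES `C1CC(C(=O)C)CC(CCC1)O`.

C10H18O2

Heavy atoms from the SMILES: 10 C, 2 O.
Implicit hydrogens by atom environment:
  6 × C: 2 H each → 12
  2 × C: 1 H each → 2
  1 × C: 3 H
  1 × C: no H
  1 × O: 1 H
  1 × O: no H
  Total hydrogens = 18.
Molecular formula: C10H18O2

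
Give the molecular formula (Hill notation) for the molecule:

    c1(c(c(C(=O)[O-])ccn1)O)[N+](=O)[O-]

Heavy atoms from the SMILES: 6 C, 2 N, 5 O.
Implicit hydrogens by atom environment:
  3 × C (aromatic): no H
  2 × C (aromatic): 1 H each → 2
  2 × O: no H
  2 × O (charge -1): no H
  1 × C: no H
  1 × N (aromatic): no H
  1 × N (charge +1): no H
  1 × O: 1 H
  Total hydrogens = 3.
Net charge -1.
Molecular formula: C6H3N2O5-

C6H3N2O5-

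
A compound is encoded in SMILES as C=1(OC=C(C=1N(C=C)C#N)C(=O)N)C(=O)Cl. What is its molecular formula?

Heavy atoms from the SMILES: 9 C, 1 Cl, 3 N, 3 O.
Implicit hydrogens by atom environment:
  3 × C (aromatic): no H
  3 × C: no H
  2 × N: no H
  2 × O: no H
  1 × C: 2 H
  1 × C (aromatic): 1 H
  1 × C: 1 H
  1 × Cl: no H
  1 × N: 2 H
  1 × O (aromatic): no H
  Total hydrogens = 6.
Molecular formula: C9H6ClN3O3

C9H6ClN3O3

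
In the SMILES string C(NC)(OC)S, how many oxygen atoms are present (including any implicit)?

The symbol for oxygen appears 1 time in the SMILES.

1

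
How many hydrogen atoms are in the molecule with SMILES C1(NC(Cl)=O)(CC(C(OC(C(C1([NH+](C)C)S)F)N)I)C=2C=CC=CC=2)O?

Hydrogens are implicit in SMILES; fill each atom to its normal valence:
  5 × C (aromatic): 1 H each → 5
  4 × C: 1 H each → 4
  3 × C: no H
  2 × C: 3 H each → 6
  2 × O: no H
  1 × C: 2 H
  1 × C (aromatic): no H
  1 × Cl: no H
  1 × F: no H
  1 × I: no H
  1 × N: 2 H
  1 × N: 1 H
  1 × N (charge +1): 1 H
  1 × O: 1 H
  1 × S: 1 H
  Total hydrogens = 23.

23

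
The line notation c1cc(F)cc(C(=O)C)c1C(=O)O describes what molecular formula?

Heavy atoms from the SMILES: 9 C, 1 F, 3 O.
Implicit hydrogens by atom environment:
  3 × C (aromatic): 1 H each → 3
  3 × C (aromatic): no H
  2 × C: no H
  2 × O: no H
  1 × C: 3 H
  1 × F: no H
  1 × O: 1 H
  Total hydrogens = 7.
Molecular formula: C9H7FO3

C9H7FO3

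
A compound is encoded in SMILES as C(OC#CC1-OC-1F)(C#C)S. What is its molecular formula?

Heavy atoms from the SMILES: 7 C, 1 F, 2 O, 1 S.
Implicit hydrogens by atom environment:
  4 × C: 1 H each → 4
  3 × C: no H
  2 × O: no H
  1 × F: no H
  1 × S: 1 H
  Total hydrogens = 5.
Molecular formula: C7H5FO2S

C7H5FO2S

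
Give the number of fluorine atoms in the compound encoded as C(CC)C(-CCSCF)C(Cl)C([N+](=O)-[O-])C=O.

1

The symbol for fluorine appears 1 time in the SMILES.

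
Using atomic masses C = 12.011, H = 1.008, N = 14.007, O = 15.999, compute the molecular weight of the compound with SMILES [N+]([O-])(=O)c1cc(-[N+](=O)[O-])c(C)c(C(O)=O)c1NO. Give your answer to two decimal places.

257.16

Molecular formula: C8H7N3O7.
M = 8×12.011 + 7×1.008 + 3×14.007 + 7×15.999 = 257.16 g/mol.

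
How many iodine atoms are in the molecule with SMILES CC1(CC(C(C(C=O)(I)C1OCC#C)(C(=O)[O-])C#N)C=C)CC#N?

1

The symbol for iodine appears 1 time in the SMILES.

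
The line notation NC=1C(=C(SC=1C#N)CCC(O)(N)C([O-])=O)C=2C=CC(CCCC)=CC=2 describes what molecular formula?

C19H22N3O3S-

Heavy atoms from the SMILES: 19 C, 3 N, 3 O, 1 S.
Implicit hydrogens by atom environment:
  6 × C (aromatic): no H
  5 × C: 2 H each → 10
  4 × C (aromatic): 1 H each → 4
  3 × C: no H
  2 × N: 2 H each → 4
  1 × C: 3 H
  1 × N: no H
  1 × O: 1 H
  1 × O: no H
  1 × O (charge -1): no H
  1 × S (aromatic): no H
  Total hydrogens = 22.
Net charge -1.
Molecular formula: C19H22N3O3S-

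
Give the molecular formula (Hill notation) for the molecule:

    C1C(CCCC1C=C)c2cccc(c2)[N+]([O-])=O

Heavy atoms from the SMILES: 14 C, 1 N, 2 O.
Implicit hydrogens by atom environment:
  5 × C: 2 H each → 10
  4 × C (aromatic): 1 H each → 4
  3 × C: 1 H each → 3
  2 × C (aromatic): no H
  1 × N (charge +1): no H
  1 × O: no H
  1 × O (charge -1): no H
  Total hydrogens = 17.
Molecular formula: C14H17NO2

C14H17NO2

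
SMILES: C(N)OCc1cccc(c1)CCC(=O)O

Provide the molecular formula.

Heavy atoms from the SMILES: 11 C, 1 N, 3 O.
Implicit hydrogens by atom environment:
  4 × C: 2 H each → 8
  4 × C (aromatic): 1 H each → 4
  2 × C (aromatic): no H
  2 × O: no H
  1 × C: no H
  1 × N: 2 H
  1 × O: 1 H
  Total hydrogens = 15.
Molecular formula: C11H15NO3

C11H15NO3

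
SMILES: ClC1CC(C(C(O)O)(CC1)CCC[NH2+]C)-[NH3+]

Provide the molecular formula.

Heavy atoms from the SMILES: 11 C, 1 Cl, 2 N, 2 O.
Implicit hydrogens by atom environment:
  6 × C: 2 H each → 12
  3 × C: 1 H each → 3
  2 × O: 1 H each → 2
  1 × C: 3 H
  1 × C: no H
  1 × Cl: no H
  1 × N (charge +1): 3 H
  1 × N (charge +1): 2 H
  Total hydrogens = 25.
Net charge +2.
Molecular formula: [C11H25ClN2O2]2+

[C11H25ClN2O2]2+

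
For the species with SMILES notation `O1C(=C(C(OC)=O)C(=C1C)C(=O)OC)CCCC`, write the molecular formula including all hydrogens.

Heavy atoms from the SMILES: 13 C, 5 O.
Implicit hydrogens by atom environment:
  4 × C: 3 H each → 12
  4 × C (aromatic): no H
  4 × O: no H
  3 × C: 2 H each → 6
  2 × C: no H
  1 × O (aromatic): no H
  Total hydrogens = 18.
Molecular formula: C13H18O5

C13H18O5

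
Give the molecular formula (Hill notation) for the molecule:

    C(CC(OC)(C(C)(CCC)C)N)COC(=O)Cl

C12H24ClNO3

Heavy atoms from the SMILES: 12 C, 1 Cl, 1 N, 3 O.
Implicit hydrogens by atom environment:
  5 × C: 2 H each → 10
  4 × C: 3 H each → 12
  3 × C: no H
  3 × O: no H
  1 × Cl: no H
  1 × N: 2 H
  Total hydrogens = 24.
Molecular formula: C12H24ClNO3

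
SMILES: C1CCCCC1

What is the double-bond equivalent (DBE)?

1

Molecular formula from the SMILES: C6H12.
DoU = (2C + 2 + N − H − X)/2 = (2·6 + 2 + 0 − 12 − 0)/2 = 2/2 = 1.
(Structurally: 1 ring(s) + 0 π bond(s) = 1.)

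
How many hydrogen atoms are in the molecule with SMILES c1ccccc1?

6

Hydrogens are implicit in SMILES; fill each atom to its normal valence:
  6 × C (aromatic): 1 H each → 6
  Total hydrogens = 6.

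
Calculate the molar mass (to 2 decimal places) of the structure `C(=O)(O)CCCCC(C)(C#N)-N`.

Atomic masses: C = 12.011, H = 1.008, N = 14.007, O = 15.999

Molecular formula: C8H14N2O2.
M = 8×12.011 + 14×1.008 + 2×14.007 + 2×15.999 = 170.21 g/mol.

170.21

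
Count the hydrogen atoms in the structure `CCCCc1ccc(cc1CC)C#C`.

Hydrogens are implicit in SMILES; fill each atom to its normal valence:
  4 × C: 2 H each → 8
  3 × C (aromatic): 1 H each → 3
  3 × C (aromatic): no H
  2 × C: 3 H each → 6
  1 × C: 1 H
  1 × C: no H
  Total hydrogens = 18.

18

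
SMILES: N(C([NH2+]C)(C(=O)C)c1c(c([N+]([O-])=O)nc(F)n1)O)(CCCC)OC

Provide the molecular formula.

Heavy atoms from the SMILES: 13 C, 1 F, 5 N, 5 O.
Implicit hydrogens by atom environment:
  4 × C: 3 H each → 12
  4 × C (aromatic): no H
  3 × C: 2 H each → 6
  3 × O: no H
  2 × C: no H
  2 × N (aromatic): no H
  1 × F: no H
  1 × N (charge +1): 2 H
  1 × N (charge +1): no H
  1 × N: no H
  1 × O: 1 H
  1 × O (charge -1): no H
  Total hydrogens = 21.
Net charge +1.
Molecular formula: C13H21FN5O5+

C13H21FN5O5+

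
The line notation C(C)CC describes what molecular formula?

Heavy atoms from the SMILES: 4 C.
Implicit hydrogens by atom environment:
  2 × C: 3 H each → 6
  2 × C: 2 H each → 4
  Total hydrogens = 10.
Molecular formula: C4H10

C4H10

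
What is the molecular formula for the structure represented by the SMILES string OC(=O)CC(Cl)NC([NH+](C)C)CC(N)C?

C9H21ClN3O2+

Heavy atoms from the SMILES: 9 C, 1 Cl, 3 N, 2 O.
Implicit hydrogens by atom environment:
  3 × C: 3 H each → 9
  3 × C: 1 H each → 3
  2 × C: 2 H each → 4
  1 × C: no H
  1 × Cl: no H
  1 × N: 2 H
  1 × N: 1 H
  1 × N (charge +1): 1 H
  1 × O: 1 H
  1 × O: no H
  Total hydrogens = 21.
Net charge +1.
Molecular formula: C9H21ClN3O2+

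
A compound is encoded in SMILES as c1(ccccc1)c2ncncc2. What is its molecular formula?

Heavy atoms from the SMILES: 10 C, 2 N.
Implicit hydrogens by atom environment:
  8 × C (aromatic): 1 H each → 8
  2 × C (aromatic): no H
  2 × N (aromatic): no H
  Total hydrogens = 8.
Molecular formula: C10H8N2

C10H8N2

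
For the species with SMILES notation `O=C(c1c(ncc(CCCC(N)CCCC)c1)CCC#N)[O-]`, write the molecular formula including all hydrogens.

Heavy atoms from the SMILES: 17 C, 3 N, 2 O.
Implicit hydrogens by atom environment:
  8 × C: 2 H each → 16
  3 × C (aromatic): no H
  2 × C (aromatic): 1 H each → 2
  2 × C: no H
  1 × C: 3 H
  1 × C: 1 H
  1 × N: 2 H
  1 × N (aromatic): no H
  1 × N: no H
  1 × O: no H
  1 × O (charge -1): no H
  Total hydrogens = 24.
Net charge -1.
Molecular formula: C17H24N3O2-

C17H24N3O2-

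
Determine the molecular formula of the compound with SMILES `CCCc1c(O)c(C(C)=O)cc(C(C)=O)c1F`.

C13H15FO3

Heavy atoms from the SMILES: 13 C, 1 F, 3 O.
Implicit hydrogens by atom environment:
  5 × C (aromatic): no H
  3 × C: 3 H each → 9
  2 × C: 2 H each → 4
  2 × C: no H
  2 × O: no H
  1 × C (aromatic): 1 H
  1 × F: no H
  1 × O: 1 H
  Total hydrogens = 15.
Molecular formula: C13H15FO3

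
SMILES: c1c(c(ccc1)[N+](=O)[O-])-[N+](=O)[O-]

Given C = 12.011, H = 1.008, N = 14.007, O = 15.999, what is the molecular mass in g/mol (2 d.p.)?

168.11

Molecular formula: C6H4N2O4.
M = 6×12.011 + 4×1.008 + 2×14.007 + 4×15.999 = 168.11 g/mol.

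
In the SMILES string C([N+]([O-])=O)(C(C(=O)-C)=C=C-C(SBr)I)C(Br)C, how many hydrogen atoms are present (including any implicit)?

10

Hydrogens are implicit in SMILES; fill each atom to its normal valence:
  4 × C: 1 H each → 4
  3 × C: no H
  2 × Br: no H
  2 × C: 3 H each → 6
  2 × O: no H
  1 × I: no H
  1 × N (charge +1): no H
  1 × O (charge -1): no H
  1 × S: no H
  Total hydrogens = 10.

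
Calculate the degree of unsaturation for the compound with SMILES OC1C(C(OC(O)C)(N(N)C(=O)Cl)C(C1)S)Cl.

Molecular formula from the SMILES: C8H14Cl2N2O4S.
DoU = (2C + 2 + N − H − X)/2 = (2·8 + 2 + 2 − 14 − 2)/2 = 4/2 = 2.
(Structurally: 1 ring(s) + 1 π bond(s) = 2.)

2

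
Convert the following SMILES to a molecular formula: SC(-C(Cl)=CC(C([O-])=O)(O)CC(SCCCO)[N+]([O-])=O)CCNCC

C14H24ClN2O6S2-

Heavy atoms from the SMILES: 14 C, 1 Cl, 2 N, 6 O, 2 S.
Implicit hydrogens by atom environment:
  7 × C: 2 H each → 14
  3 × C: 1 H each → 3
  3 × C: no H
  2 × O: 1 H each → 2
  2 × O: no H
  2 × O (charge -1): no H
  1 × C: 3 H
  1 × Cl: no H
  1 × N: 1 H
  1 × N (charge +1): no H
  1 × S: 1 H
  1 × S: no H
  Total hydrogens = 24.
Net charge -1.
Molecular formula: C14H24ClN2O6S2-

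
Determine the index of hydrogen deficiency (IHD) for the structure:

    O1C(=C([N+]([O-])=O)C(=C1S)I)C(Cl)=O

5

Molecular formula from the SMILES: C5HClINO4S.
DoU = (2C + 2 + N − H − X)/2 = (2·5 + 2 + 1 − 1 − 2)/2 = 10/2 = 5.
(Structurally: 1 ring(s) + 4 π bond(s) = 5.)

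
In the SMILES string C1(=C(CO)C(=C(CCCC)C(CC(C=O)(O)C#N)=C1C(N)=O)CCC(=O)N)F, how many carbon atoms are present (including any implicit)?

The symbol for carbon appears 19 times in the SMILES.

19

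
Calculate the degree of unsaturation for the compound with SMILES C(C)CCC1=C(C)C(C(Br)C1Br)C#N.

4

Molecular formula from the SMILES: C11H15Br2N.
DoU = (2C + 2 + N − H − X)/2 = (2·11 + 2 + 1 − 15 − 2)/2 = 8/2 = 4.
(Structurally: 1 ring(s) + 3 π bond(s) = 4.)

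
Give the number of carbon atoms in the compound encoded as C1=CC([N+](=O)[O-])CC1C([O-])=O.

6

The symbol for carbon appears 6 times in the SMILES.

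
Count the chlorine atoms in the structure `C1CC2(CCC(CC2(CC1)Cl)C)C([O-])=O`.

1

The symbol for chlorine appears 1 time in the SMILES.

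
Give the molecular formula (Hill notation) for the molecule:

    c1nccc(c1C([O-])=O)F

Heavy atoms from the SMILES: 6 C, 1 F, 1 N, 2 O.
Implicit hydrogens by atom environment:
  3 × C (aromatic): 1 H each → 3
  2 × C (aromatic): no H
  1 × C: no H
  1 × F: no H
  1 × N (aromatic): no H
  1 × O: no H
  1 × O (charge -1): no H
  Total hydrogens = 3.
Net charge -1.
Molecular formula: C6H3FNO2-

C6H3FNO2-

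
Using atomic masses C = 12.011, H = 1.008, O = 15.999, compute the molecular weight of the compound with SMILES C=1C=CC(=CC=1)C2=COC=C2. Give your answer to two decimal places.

144.17

Molecular formula: C10H8O.
M = 10×12.011 + 8×1.008 + 1×15.999 = 144.17 g/mol.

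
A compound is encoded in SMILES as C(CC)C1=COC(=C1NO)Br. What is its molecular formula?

Heavy atoms from the SMILES: 1 Br, 7 C, 1 N, 2 O.
Implicit hydrogens by atom environment:
  3 × C (aromatic): no H
  2 × C: 2 H each → 4
  1 × Br: no H
  1 × C: 3 H
  1 × C (aromatic): 1 H
  1 × N: 1 H
  1 × O: 1 H
  1 × O (aromatic): no H
  Total hydrogens = 10.
Molecular formula: C7H10BrNO2

C7H10BrNO2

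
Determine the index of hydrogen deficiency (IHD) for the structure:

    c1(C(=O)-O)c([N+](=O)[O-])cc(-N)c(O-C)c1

Molecular formula from the SMILES: C8H8N2O5.
DoU = (2C + 2 + N − H − X)/2 = (2·8 + 2 + 2 − 8 − 0)/2 = 12/2 = 6.
(Structurally: 1 ring(s) + 5 π bond(s) = 6.)

6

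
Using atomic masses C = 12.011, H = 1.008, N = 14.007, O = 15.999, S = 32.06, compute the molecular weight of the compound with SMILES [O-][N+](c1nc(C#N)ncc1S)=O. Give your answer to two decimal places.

182.16

Molecular formula: C5H2N4O2S.
M = 5×12.011 + 2×1.008 + 4×14.007 + 2×15.999 + 1×32.06 = 182.16 g/mol.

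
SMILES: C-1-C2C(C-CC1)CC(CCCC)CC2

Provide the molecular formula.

C14H26

Heavy atoms from the SMILES: 14 C.
Implicit hydrogens by atom environment:
  10 × C: 2 H each → 20
  3 × C: 1 H each → 3
  1 × C: 3 H
  Total hydrogens = 26.
Molecular formula: C14H26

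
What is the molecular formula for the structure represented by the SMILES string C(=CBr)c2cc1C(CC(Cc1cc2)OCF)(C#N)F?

Heavy atoms from the SMILES: 1 Br, 14 C, 2 F, 1 N, 1 O.
Implicit hydrogens by atom environment:
  3 × C: 2 H each → 6
  3 × C (aromatic): 1 H each → 3
  3 × C: 1 H each → 3
  3 × C (aromatic): no H
  2 × C: no H
  2 × F: no H
  1 × Br: no H
  1 × N: no H
  1 × O: no H
  Total hydrogens = 12.
Molecular formula: C14H12BrF2NO

C14H12BrF2NO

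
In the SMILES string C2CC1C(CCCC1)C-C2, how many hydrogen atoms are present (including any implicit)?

Hydrogens are implicit in SMILES; fill each atom to its normal valence:
  8 × C: 2 H each → 16
  2 × C: 1 H each → 2
  Total hydrogens = 18.

18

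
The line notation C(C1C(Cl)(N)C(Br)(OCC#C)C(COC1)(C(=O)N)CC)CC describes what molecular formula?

C15H24BrClN2O3

Heavy atoms from the SMILES: 1 Br, 15 C, 1 Cl, 2 N, 3 O.
Implicit hydrogens by atom environment:
  6 × C: 2 H each → 12
  5 × C: no H
  3 × O: no H
  2 × C: 3 H each → 6
  2 × C: 1 H each → 2
  2 × N: 2 H each → 4
  1 × Br: no H
  1 × Cl: no H
  Total hydrogens = 24.
Molecular formula: C15H24BrClN2O3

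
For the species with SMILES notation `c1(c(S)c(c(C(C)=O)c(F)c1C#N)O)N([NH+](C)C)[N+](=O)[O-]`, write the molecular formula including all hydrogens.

Heavy atoms from the SMILES: 11 C, 1 F, 4 N, 4 O, 1 S.
Implicit hydrogens by atom environment:
  6 × C (aromatic): no H
  3 × C: 3 H each → 9
  2 × C: no H
  2 × N: no H
  2 × O: no H
  1 × F: no H
  1 × N (charge +1): 1 H
  1 × N (charge +1): no H
  1 × O: 1 H
  1 × O (charge -1): no H
  1 × S: 1 H
  Total hydrogens = 12.
Net charge +1.
Molecular formula: C11H12FN4O4S+

C11H12FN4O4S+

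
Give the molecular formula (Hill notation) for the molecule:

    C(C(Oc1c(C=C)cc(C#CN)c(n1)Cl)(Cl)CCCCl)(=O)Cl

Heavy atoms from the SMILES: 14 C, 4 Cl, 2 N, 2 O.
Implicit hydrogens by atom environment:
  4 × C: 2 H each → 8
  4 × C (aromatic): no H
  4 × C: no H
  4 × Cl: no H
  2 × O: no H
  1 × C (aromatic): 1 H
  1 × C: 1 H
  1 × N: 2 H
  1 × N (aromatic): no H
  Total hydrogens = 12.
Molecular formula: C14H12Cl4N2O2

C14H12Cl4N2O2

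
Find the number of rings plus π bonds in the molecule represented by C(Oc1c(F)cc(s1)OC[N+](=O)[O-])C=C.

5

Molecular formula from the SMILES: C8H8FNO4S.
DoU = (2C + 2 + N − H − X)/2 = (2·8 + 2 + 1 − 8 − 1)/2 = 10/2 = 5.
(Structurally: 1 ring(s) + 4 π bond(s) = 5.)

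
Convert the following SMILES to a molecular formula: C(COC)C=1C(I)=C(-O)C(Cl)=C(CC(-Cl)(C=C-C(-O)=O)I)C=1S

Heavy atoms from the SMILES: 14 C, 2 Cl, 2 I, 4 O, 1 S.
Implicit hydrogens by atom environment:
  6 × C (aromatic): no H
  3 × C: 2 H each → 6
  2 × C: 1 H each → 2
  2 × C: no H
  2 × Cl: no H
  2 × I: no H
  2 × O: 1 H each → 2
  2 × O: no H
  1 × C: 3 H
  1 × S: 1 H
  Total hydrogens = 14.
Molecular formula: C14H14Cl2I2O4S

C14H14Cl2I2O4S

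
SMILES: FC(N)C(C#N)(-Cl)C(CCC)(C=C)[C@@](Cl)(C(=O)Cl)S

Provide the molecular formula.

C11H14Cl3FN2OS

Heavy atoms from the SMILES: 11 C, 3 Cl, 1 F, 2 N, 1 O, 1 S.
Implicit hydrogens by atom environment:
  5 × C: no H
  3 × C: 2 H each → 6
  3 × Cl: no H
  2 × C: 1 H each → 2
  1 × C: 3 H
  1 × F: no H
  1 × N: 2 H
  1 × N: no H
  1 × O: no H
  1 × S: 1 H
  Total hydrogens = 14.
Molecular formula: C11H14Cl3FN2OS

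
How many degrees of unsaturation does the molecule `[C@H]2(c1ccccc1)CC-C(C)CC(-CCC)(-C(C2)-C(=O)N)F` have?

Molecular formula from the SMILES: C19H28FNO.
DoU = (2C + 2 + N − H − X)/2 = (2·19 + 2 + 1 − 28 − 1)/2 = 12/2 = 6.
(Structurally: 2 ring(s) + 4 π bond(s) = 6.)

6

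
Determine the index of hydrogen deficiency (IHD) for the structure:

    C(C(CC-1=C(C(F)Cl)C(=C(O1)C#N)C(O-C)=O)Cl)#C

Molecular formula from the SMILES: C12H8Cl2FNO3.
DoU = (2C + 2 + N − H − X)/2 = (2·12 + 2 + 1 − 8 − 3)/2 = 16/2 = 8.
(Structurally: 1 ring(s) + 7 π bond(s) = 8.)

8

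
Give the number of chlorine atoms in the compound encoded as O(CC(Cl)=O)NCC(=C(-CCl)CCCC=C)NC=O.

The symbol for chlorine appears 2 times in the SMILES.

2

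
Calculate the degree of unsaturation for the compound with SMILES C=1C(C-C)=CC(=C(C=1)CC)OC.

4

Molecular formula from the SMILES: C11H16O.
DoU = (2C + 2 + N − H − X)/2 = (2·11 + 2 + 0 − 16 − 0)/2 = 8/2 = 4.
(Structurally: 1 ring(s) + 3 π bond(s) = 4.)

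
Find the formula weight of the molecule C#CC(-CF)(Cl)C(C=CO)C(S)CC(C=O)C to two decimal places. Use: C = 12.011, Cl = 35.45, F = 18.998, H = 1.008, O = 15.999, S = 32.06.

Molecular formula: C12H16ClFO2S.
M = 12×12.011 + 1×35.45 + 1×18.998 + 16×1.008 + 2×15.999 + 1×32.06 = 278.77 g/mol.

278.77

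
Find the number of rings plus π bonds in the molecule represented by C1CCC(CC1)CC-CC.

Molecular formula from the SMILES: C10H20.
DoU = (2C + 2 + N − H − X)/2 = (2·10 + 2 + 0 − 20 − 0)/2 = 2/2 = 1.
(Structurally: 1 ring(s) + 0 π bond(s) = 1.)

1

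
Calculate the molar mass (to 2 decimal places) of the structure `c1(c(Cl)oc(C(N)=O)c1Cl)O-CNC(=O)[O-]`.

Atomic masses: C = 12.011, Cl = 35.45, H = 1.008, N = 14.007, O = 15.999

Molecular formula: C7H5Cl2N2O5-.
M = 7×12.011 + 2×35.45 + 5×1.008 + 2×14.007 + 5×15.999 = 268.03 g/mol.

268.03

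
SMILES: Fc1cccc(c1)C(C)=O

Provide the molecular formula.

Heavy atoms from the SMILES: 8 C, 1 F, 1 O.
Implicit hydrogens by atom environment:
  4 × C (aromatic): 1 H each → 4
  2 × C (aromatic): no H
  1 × C: 3 H
  1 × C: no H
  1 × F: no H
  1 × O: no H
  Total hydrogens = 7.
Molecular formula: C8H7FO

C8H7FO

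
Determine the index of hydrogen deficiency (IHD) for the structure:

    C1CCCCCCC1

1

Molecular formula from the SMILES: C8H16.
DoU = (2C + 2 + N − H − X)/2 = (2·8 + 2 + 0 − 16 − 0)/2 = 2/2 = 1.
(Structurally: 1 ring(s) + 0 π bond(s) = 1.)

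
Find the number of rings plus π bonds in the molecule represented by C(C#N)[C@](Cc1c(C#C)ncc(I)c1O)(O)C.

Molecular formula from the SMILES: C12H11IN2O2.
DoU = (2C + 2 + N − H − X)/2 = (2·12 + 2 + 2 − 11 − 1)/2 = 16/2 = 8.
(Structurally: 1 ring(s) + 7 π bond(s) = 8.)

8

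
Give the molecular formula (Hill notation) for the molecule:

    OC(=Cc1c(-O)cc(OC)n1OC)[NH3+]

Heavy atoms from the SMILES: 8 C, 2 N, 4 O.
Implicit hydrogens by atom environment:
  3 × C (aromatic): no H
  2 × C: 3 H each → 6
  2 × O: 1 H each → 2
  2 × O: no H
  1 × C (aromatic): 1 H
  1 × C: 1 H
  1 × C: no H
  1 × N (charge +1): 3 H
  1 × N (aromatic): no H
  Total hydrogens = 13.
Net charge +1.
Molecular formula: C8H13N2O4+

C8H13N2O4+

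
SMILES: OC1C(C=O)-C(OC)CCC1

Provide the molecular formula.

Heavy atoms from the SMILES: 8 C, 3 O.
Implicit hydrogens by atom environment:
  4 × C: 1 H each → 4
  3 × C: 2 H each → 6
  2 × O: no H
  1 × C: 3 H
  1 × O: 1 H
  Total hydrogens = 14.
Molecular formula: C8H14O3

C8H14O3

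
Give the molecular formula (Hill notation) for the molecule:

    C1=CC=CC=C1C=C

C8H8

Heavy atoms from the SMILES: 8 C.
Implicit hydrogens by atom environment:
  5 × C (aromatic): 1 H each → 5
  1 × C: 2 H
  1 × C: 1 H
  1 × C (aromatic): no H
  Total hydrogens = 8.
Molecular formula: C8H8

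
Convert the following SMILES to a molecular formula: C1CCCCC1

C6H12

Heavy atoms from the SMILES: 6 C.
Implicit hydrogens by atom environment:
  6 × C: 2 H each → 12
  Total hydrogens = 12.
Molecular formula: C6H12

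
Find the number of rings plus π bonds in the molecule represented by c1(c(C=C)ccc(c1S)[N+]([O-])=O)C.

6

Molecular formula from the SMILES: C9H9NO2S.
DoU = (2C + 2 + N − H − X)/2 = (2·9 + 2 + 1 − 9 − 0)/2 = 12/2 = 6.
(Structurally: 1 ring(s) + 5 π bond(s) = 6.)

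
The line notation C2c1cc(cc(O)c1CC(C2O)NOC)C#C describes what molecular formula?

C13H15NO3

Heavy atoms from the SMILES: 13 C, 1 N, 3 O.
Implicit hydrogens by atom environment:
  4 × C (aromatic): no H
  3 × C: 1 H each → 3
  2 × C: 2 H each → 4
  2 × C (aromatic): 1 H each → 2
  2 × O: 1 H each → 2
  1 × C: 3 H
  1 × C: no H
  1 × N: 1 H
  1 × O: no H
  Total hydrogens = 15.
Molecular formula: C13H15NO3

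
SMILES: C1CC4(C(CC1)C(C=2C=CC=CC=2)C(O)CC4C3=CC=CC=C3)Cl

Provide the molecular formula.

Heavy atoms from the SMILES: 22 C, 1 Cl, 1 O.
Implicit hydrogens by atom environment:
  10 × C (aromatic): 1 H each → 10
  5 × C: 2 H each → 10
  4 × C: 1 H each → 4
  2 × C (aromatic): no H
  1 × C: no H
  1 × Cl: no H
  1 × O: 1 H
  Total hydrogens = 25.
Molecular formula: C22H25ClO

C22H25ClO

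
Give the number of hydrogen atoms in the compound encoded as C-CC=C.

Hydrogens are implicit in SMILES; fill each atom to its normal valence:
  2 × C: 2 H each → 4
  1 × C: 3 H
  1 × C: 1 H
  Total hydrogens = 8.

8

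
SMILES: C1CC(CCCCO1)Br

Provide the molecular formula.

C7H13BrO

Heavy atoms from the SMILES: 1 Br, 7 C, 1 O.
Implicit hydrogens by atom environment:
  6 × C: 2 H each → 12
  1 × Br: no H
  1 × C: 1 H
  1 × O: no H
  Total hydrogens = 13.
Molecular formula: C7H13BrO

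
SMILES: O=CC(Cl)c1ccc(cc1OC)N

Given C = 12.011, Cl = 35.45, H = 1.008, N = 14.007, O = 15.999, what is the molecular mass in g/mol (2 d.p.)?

Molecular formula: C9H10ClNO2.
M = 9×12.011 + 1×35.45 + 10×1.008 + 1×14.007 + 2×15.999 = 199.63 g/mol.

199.63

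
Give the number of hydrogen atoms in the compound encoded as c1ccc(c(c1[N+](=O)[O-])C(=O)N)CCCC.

Hydrogens are implicit in SMILES; fill each atom to its normal valence:
  3 × C: 2 H each → 6
  3 × C (aromatic): 1 H each → 3
  3 × C (aromatic): no H
  2 × O: no H
  1 × C: 3 H
  1 × C: no H
  1 × N: 2 H
  1 × N (charge +1): no H
  1 × O (charge -1): no H
  Total hydrogens = 14.

14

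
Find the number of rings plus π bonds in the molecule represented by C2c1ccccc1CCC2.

5

Molecular formula from the SMILES: C10H12.
DoU = (2C + 2 + N − H − X)/2 = (2·10 + 2 + 0 − 12 − 0)/2 = 10/2 = 5.
(Structurally: 2 ring(s) + 3 π bond(s) = 5.)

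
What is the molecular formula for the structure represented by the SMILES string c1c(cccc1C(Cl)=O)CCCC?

Heavy atoms from the SMILES: 11 C, 1 Cl, 1 O.
Implicit hydrogens by atom environment:
  4 × C (aromatic): 1 H each → 4
  3 × C: 2 H each → 6
  2 × C (aromatic): no H
  1 × C: 3 H
  1 × C: no H
  1 × Cl: no H
  1 × O: no H
  Total hydrogens = 13.
Molecular formula: C11H13ClO

C11H13ClO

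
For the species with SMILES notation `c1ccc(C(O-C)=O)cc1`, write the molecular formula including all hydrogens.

Heavy atoms from the SMILES: 8 C, 2 O.
Implicit hydrogens by atom environment:
  5 × C (aromatic): 1 H each → 5
  2 × O: no H
  1 × C: 3 H
  1 × C (aromatic): no H
  1 × C: no H
  Total hydrogens = 8.
Molecular formula: C8H8O2

C8H8O2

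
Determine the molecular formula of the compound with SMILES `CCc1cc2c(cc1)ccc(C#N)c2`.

Heavy atoms from the SMILES: 13 C, 1 N.
Implicit hydrogens by atom environment:
  6 × C (aromatic): 1 H each → 6
  4 × C (aromatic): no H
  1 × C: 3 H
  1 × C: 2 H
  1 × C: no H
  1 × N: no H
  Total hydrogens = 11.
Molecular formula: C13H11N

C13H11N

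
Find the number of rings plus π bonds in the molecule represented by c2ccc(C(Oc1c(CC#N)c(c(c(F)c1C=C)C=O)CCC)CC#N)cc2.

14

Molecular formula from the SMILES: C23H21FN2O2.
DoU = (2C + 2 + N − H − X)/2 = (2·23 + 2 + 2 − 21 − 1)/2 = 28/2 = 14.
(Structurally: 2 ring(s) + 12 π bond(s) = 14.)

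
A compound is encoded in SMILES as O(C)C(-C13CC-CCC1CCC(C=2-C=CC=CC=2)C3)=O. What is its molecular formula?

C18H24O2

Heavy atoms from the SMILES: 18 C, 2 O.
Implicit hydrogens by atom environment:
  7 × C: 2 H each → 14
  5 × C (aromatic): 1 H each → 5
  2 × C: 1 H each → 2
  2 × C: no H
  2 × O: no H
  1 × C: 3 H
  1 × C (aromatic): no H
  Total hydrogens = 24.
Molecular formula: C18H24O2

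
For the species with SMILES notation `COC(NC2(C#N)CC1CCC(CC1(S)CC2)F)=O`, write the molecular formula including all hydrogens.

C13H19FN2O2S

Heavy atoms from the SMILES: 13 C, 1 F, 2 N, 2 O, 1 S.
Implicit hydrogens by atom environment:
  6 × C: 2 H each → 12
  4 × C: no H
  2 × C: 1 H each → 2
  2 × O: no H
  1 × C: 3 H
  1 × F: no H
  1 × N: 1 H
  1 × N: no H
  1 × S: 1 H
  Total hydrogens = 19.
Molecular formula: C13H19FN2O2S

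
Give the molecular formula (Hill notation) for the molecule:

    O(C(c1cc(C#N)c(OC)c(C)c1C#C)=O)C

Heavy atoms from the SMILES: 13 C, 1 N, 3 O.
Implicit hydrogens by atom environment:
  5 × C (aromatic): no H
  3 × C: 3 H each → 9
  3 × C: no H
  3 × O: no H
  1 × C (aromatic): 1 H
  1 × C: 1 H
  1 × N: no H
  Total hydrogens = 11.
Molecular formula: C13H11NO3

C13H11NO3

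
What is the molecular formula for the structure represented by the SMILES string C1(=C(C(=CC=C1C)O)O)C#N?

Heavy atoms from the SMILES: 8 C, 1 N, 2 O.
Implicit hydrogens by atom environment:
  4 × C (aromatic): no H
  2 × C (aromatic): 1 H each → 2
  2 × O: 1 H each → 2
  1 × C: 3 H
  1 × C: no H
  1 × N: no H
  Total hydrogens = 7.
Molecular formula: C8H7NO2

C8H7NO2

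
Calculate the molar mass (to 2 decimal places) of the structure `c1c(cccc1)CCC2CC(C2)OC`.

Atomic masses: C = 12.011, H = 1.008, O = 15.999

190.29

Molecular formula: C13H18O.
M = 13×12.011 + 18×1.008 + 1×15.999 = 190.29 g/mol.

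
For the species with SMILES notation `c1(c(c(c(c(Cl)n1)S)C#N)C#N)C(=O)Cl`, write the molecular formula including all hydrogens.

C8HCl2N3OS

Heavy atoms from the SMILES: 8 C, 2 Cl, 3 N, 1 O, 1 S.
Implicit hydrogens by atom environment:
  5 × C (aromatic): no H
  3 × C: no H
  2 × Cl: no H
  2 × N: no H
  1 × N (aromatic): no H
  1 × O: no H
  1 × S: 1 H
  Total hydrogens = 1.
Molecular formula: C8HCl2N3OS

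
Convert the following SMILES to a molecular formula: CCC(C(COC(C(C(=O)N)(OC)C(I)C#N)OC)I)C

C13H22I2N2O4

Heavy atoms from the SMILES: 13 C, 2 I, 2 N, 4 O.
Implicit hydrogens by atom environment:
  4 × C: 3 H each → 12
  4 × C: 1 H each → 4
  4 × O: no H
  3 × C: no H
  2 × C: 2 H each → 4
  2 × I: no H
  1 × N: 2 H
  1 × N: no H
  Total hydrogens = 22.
Molecular formula: C13H22I2N2O4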